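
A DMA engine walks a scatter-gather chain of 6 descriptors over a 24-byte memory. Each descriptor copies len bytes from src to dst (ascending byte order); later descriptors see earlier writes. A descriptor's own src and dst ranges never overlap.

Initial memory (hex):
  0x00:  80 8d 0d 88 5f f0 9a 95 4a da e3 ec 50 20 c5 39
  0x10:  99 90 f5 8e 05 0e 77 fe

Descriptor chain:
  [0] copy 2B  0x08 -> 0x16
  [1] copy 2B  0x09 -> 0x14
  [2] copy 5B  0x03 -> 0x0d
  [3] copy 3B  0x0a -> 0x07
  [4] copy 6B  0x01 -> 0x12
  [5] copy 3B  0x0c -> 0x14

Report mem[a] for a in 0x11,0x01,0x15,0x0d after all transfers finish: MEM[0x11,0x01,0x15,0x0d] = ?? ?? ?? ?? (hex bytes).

MEM[0x11,0x01,0x15,0x0d] = 95 8d 88 88

[0] 0x08->0x16 len=2 : 4a da
[1] 0x09->0x14 len=2 : da e3
[2] 0x03->0x0d len=5 : 88 5f f0 9a 95
[3] 0x0a->0x07 len=3 : e3 ec 50
[4] 0x01->0x12 len=6 : 8d 0d 88 5f f0 9a
[5] 0x0c->0x14 len=3 : 50 88 5f
query mem[0x11]=0x95, mem[0x01]=0x8d, mem[0x15]=0x88, mem[0x0d]=0x88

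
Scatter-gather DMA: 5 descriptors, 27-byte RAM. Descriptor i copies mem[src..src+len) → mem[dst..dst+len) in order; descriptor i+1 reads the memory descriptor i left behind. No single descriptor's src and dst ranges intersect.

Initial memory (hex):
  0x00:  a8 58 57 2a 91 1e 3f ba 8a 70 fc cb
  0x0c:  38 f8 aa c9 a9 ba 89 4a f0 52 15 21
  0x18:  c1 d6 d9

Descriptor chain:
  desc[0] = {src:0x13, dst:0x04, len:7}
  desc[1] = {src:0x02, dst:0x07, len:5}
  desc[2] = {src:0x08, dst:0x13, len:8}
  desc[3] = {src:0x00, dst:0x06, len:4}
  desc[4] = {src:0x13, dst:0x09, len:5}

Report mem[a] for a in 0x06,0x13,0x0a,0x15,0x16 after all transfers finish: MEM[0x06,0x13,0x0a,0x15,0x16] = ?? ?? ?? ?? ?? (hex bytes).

MEM[0x06,0x13,0x0a,0x15,0x16] = a8 2a 4a f0 52

[0] 0x13->0x04 len=7 : 4a f0 52 15 21 c1 d6
[1] 0x02->0x07 len=5 : 57 2a 4a f0 52
[2] 0x08->0x13 len=8 : 2a 4a f0 52 38 f8 aa c9
[3] 0x00->0x06 len=4 : a8 58 57 2a
[4] 0x13->0x09 len=5 : 2a 4a f0 52 38
query mem[0x06]=0xa8, mem[0x13]=0x2a, mem[0x0a]=0x4a, mem[0x15]=0xf0, mem[0x16]=0x52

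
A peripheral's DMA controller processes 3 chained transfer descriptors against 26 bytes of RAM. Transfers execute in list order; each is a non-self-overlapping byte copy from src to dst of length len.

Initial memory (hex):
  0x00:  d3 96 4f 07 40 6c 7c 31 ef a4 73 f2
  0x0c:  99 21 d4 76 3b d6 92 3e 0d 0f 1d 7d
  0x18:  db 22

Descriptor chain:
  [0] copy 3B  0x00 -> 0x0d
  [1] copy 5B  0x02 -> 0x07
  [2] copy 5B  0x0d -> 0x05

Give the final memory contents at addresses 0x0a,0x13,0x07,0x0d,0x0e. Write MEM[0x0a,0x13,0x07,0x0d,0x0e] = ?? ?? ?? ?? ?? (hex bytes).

MEM[0x0a,0x13,0x07,0x0d,0x0e] = 6c 3e 4f d3 96

[0] 0x00->0x0d len=3 : d3 96 4f
[1] 0x02->0x07 len=5 : 4f 07 40 6c 7c
[2] 0x0d->0x05 len=5 : d3 96 4f 3b d6
query mem[0x0a]=0x6c, mem[0x13]=0x3e, mem[0x07]=0x4f, mem[0x0d]=0xd3, mem[0x0e]=0x96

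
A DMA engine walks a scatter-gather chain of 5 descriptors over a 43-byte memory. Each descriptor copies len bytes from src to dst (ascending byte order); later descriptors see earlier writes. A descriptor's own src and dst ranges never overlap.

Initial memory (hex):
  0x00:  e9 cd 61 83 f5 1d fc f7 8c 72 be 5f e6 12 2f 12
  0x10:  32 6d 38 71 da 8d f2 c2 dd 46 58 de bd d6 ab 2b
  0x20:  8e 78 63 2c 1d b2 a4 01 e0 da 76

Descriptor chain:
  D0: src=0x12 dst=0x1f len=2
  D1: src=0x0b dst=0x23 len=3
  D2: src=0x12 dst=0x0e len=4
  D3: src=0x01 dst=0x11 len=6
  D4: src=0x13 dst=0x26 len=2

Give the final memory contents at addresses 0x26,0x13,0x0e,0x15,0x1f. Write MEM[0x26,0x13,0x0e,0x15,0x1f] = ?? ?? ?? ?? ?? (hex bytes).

[0] 0x12->0x1f len=2 : 38 71
[1] 0x0b->0x23 len=3 : 5f e6 12
[2] 0x12->0x0e len=4 : 38 71 da 8d
[3] 0x01->0x11 len=6 : cd 61 83 f5 1d fc
[4] 0x13->0x26 len=2 : 83 f5
query mem[0x26]=0x83, mem[0x13]=0x83, mem[0x0e]=0x38, mem[0x15]=0x1d, mem[0x1f]=0x38

MEM[0x26,0x13,0x0e,0x15,0x1f] = 83 83 38 1d 38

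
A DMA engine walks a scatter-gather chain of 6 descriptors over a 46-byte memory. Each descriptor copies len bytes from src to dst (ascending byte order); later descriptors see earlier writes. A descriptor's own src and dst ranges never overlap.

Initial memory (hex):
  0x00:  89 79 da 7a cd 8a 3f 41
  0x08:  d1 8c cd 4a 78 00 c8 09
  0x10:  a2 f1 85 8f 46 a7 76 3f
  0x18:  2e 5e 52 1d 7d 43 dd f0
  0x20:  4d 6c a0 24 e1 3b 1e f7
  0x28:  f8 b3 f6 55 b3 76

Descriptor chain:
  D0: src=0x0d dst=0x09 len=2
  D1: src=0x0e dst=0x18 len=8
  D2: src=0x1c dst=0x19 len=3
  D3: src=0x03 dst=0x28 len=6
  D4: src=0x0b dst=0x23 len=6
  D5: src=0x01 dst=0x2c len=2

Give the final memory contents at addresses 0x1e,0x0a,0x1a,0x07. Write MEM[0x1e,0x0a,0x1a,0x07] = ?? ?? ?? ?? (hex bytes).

#0 dst[0x09+2] := {0x00,0xc8}
#1 dst[0x18+8] := {0xc8,0x09,0xa2,0xf1,0x85,0x8f,0x46,0xa7}
#2 dst[0x19+3] := {0x85,0x8f,0x46}
#3 dst[0x28+6] := {0x7a,0xcd,0x8a,0x3f,0x41,0xd1}
#4 dst[0x23+6] := {0x4a,0x78,0x00,0xc8,0x09,0xa2}
#5 dst[0x2c+2] := {0x79,0xda}
query mem[0x1e]=0x46, mem[0x0a]=0xc8, mem[0x1a]=0x8f, mem[0x07]=0x41

MEM[0x1e,0x0a,0x1a,0x07] = 46 c8 8f 41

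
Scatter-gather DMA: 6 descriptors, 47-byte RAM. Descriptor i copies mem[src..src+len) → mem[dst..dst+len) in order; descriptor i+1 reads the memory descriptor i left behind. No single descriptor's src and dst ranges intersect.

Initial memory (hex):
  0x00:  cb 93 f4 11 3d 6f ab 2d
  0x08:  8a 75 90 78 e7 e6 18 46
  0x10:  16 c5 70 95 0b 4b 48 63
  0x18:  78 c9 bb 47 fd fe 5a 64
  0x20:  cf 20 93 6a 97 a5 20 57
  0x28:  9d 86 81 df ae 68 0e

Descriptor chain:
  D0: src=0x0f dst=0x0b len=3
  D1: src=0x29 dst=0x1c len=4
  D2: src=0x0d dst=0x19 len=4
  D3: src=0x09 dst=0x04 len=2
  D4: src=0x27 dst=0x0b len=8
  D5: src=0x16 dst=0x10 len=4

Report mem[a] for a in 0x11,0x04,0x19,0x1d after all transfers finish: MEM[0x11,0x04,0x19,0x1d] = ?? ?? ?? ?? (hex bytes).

MEM[0x11,0x04,0x19,0x1d] = 63 75 c5 81

#0 dst[0x0b+3] := {0x46,0x16,0xc5}
#1 dst[0x1c+4] := {0x86,0x81,0xdf,0xae}
#2 dst[0x19+4] := {0xc5,0x18,0x46,0x16}
#3 dst[0x04+2] := {0x75,0x90}
#4 dst[0x0b+8] := {0x57,0x9d,0x86,0x81,0xdf,0xae,0x68,0x0e}
#5 dst[0x10+4] := {0x48,0x63,0x78,0xc5}
query mem[0x11]=0x63, mem[0x04]=0x75, mem[0x19]=0xc5, mem[0x1d]=0x81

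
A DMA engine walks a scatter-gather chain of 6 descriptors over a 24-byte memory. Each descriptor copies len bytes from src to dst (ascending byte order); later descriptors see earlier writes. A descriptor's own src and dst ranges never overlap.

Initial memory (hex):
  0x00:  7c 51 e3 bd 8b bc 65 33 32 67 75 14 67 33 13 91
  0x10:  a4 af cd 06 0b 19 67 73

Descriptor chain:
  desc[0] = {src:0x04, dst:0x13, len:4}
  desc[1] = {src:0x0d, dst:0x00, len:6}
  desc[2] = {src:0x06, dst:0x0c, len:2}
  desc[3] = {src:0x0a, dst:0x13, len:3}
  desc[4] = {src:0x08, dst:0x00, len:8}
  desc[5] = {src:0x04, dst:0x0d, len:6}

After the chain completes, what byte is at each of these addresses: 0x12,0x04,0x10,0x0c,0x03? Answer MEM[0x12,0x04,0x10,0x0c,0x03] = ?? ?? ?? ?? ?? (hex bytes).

MEM[0x12,0x04,0x10,0x0c,0x03] = 67 65 91 65 14

#0 dst[0x13+4] := {0x8b,0xbc,0x65,0x33}
#1 dst[0x00+6] := {0x33,0x13,0x91,0xa4,0xaf,0xcd}
#2 dst[0x0c+2] := {0x65,0x33}
#3 dst[0x13+3] := {0x75,0x14,0x65}
#4 dst[0x00+8] := {0x32,0x67,0x75,0x14,0x65,0x33,0x13,0x91}
#5 dst[0x0d+6] := {0x65,0x33,0x13,0x91,0x32,0x67}
query mem[0x12]=0x67, mem[0x04]=0x65, mem[0x10]=0x91, mem[0x0c]=0x65, mem[0x03]=0x14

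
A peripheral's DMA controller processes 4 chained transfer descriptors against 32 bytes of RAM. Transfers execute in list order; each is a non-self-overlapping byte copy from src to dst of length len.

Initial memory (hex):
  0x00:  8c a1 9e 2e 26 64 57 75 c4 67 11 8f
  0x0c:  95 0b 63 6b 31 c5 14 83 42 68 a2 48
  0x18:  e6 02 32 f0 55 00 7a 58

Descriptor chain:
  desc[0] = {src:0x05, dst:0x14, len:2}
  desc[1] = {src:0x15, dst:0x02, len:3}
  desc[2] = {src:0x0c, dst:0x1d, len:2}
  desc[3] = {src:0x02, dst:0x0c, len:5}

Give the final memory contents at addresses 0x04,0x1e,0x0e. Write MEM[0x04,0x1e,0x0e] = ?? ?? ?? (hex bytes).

MEM[0x04,0x1e,0x0e] = 48 0b 48

[0] 0x05->0x14 len=2 : 64 57
[1] 0x15->0x02 len=3 : 57 a2 48
[2] 0x0c->0x1d len=2 : 95 0b
[3] 0x02->0x0c len=5 : 57 a2 48 64 57
query mem[0x04]=0x48, mem[0x1e]=0x0b, mem[0x0e]=0x48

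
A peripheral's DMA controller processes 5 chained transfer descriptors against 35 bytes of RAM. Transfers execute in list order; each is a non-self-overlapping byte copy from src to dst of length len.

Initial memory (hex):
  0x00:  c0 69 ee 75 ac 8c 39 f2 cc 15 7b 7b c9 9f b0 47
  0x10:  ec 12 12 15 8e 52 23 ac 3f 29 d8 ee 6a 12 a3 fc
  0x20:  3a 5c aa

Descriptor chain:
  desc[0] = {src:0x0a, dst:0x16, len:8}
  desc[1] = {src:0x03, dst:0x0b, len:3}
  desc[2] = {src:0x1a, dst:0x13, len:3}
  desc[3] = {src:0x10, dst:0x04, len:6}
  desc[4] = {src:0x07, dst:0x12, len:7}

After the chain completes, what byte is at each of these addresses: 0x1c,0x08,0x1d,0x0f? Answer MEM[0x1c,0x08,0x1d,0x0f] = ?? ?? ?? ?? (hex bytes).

MEM[0x1c,0x08,0x1d,0x0f] = ec 47 12 47

D0: mem[0x16..0x1d] <- [7b 7b c9 9f b0 47 ec 12]
D1: mem[0x0b..0x0d] <- [75 ac 8c]
D2: mem[0x13..0x15] <- [b0 47 ec]
D3: mem[0x04..0x09] <- [ec 12 12 b0 47 ec]
D4: mem[0x12..0x18] <- [b0 47 ec 7b 75 ac 8c]
query mem[0x1c]=0xec, mem[0x08]=0x47, mem[0x1d]=0x12, mem[0x0f]=0x47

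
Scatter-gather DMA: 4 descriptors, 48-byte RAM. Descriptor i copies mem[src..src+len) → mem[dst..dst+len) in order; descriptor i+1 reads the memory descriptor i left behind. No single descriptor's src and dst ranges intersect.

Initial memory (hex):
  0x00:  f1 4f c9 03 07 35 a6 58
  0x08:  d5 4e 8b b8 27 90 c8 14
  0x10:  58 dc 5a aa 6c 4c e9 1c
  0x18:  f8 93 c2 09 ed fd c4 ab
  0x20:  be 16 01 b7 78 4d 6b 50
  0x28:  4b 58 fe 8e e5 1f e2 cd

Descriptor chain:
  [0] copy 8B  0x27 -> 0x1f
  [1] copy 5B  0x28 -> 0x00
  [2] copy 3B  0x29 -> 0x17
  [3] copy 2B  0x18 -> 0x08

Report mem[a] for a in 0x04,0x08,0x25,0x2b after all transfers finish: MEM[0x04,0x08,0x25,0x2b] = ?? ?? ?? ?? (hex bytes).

MEM[0x04,0x08,0x25,0x2b] = e5 fe 1f 8e

  after D0: wrote 8B at 0x1f = 504b58fe8ee51fe2
  after D1: wrote 5B at 0x00 = 4b58fe8ee5
  after D2: wrote 3B at 0x17 = 58fe8e
  after D3: wrote 2B at 0x08 = fe8e
query mem[0x04]=0xe5, mem[0x08]=0xfe, mem[0x25]=0x1f, mem[0x2b]=0x8e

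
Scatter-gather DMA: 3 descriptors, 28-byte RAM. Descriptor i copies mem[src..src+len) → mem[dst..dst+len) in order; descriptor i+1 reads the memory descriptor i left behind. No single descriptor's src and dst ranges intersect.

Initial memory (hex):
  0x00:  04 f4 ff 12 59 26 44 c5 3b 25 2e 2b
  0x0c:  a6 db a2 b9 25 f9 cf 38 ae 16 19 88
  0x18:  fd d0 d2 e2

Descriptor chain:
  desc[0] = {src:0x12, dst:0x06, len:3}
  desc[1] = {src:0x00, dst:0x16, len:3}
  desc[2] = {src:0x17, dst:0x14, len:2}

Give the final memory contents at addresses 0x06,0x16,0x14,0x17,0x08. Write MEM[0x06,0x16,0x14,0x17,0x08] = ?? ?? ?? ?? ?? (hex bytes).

#0 dst[0x06+3] := {0xcf,0x38,0xae}
#1 dst[0x16+3] := {0x04,0xf4,0xff}
#2 dst[0x14+2] := {0xf4,0xff}
query mem[0x06]=0xcf, mem[0x16]=0x04, mem[0x14]=0xf4, mem[0x17]=0xf4, mem[0x08]=0xae

MEM[0x06,0x16,0x14,0x17,0x08] = cf 04 f4 f4 ae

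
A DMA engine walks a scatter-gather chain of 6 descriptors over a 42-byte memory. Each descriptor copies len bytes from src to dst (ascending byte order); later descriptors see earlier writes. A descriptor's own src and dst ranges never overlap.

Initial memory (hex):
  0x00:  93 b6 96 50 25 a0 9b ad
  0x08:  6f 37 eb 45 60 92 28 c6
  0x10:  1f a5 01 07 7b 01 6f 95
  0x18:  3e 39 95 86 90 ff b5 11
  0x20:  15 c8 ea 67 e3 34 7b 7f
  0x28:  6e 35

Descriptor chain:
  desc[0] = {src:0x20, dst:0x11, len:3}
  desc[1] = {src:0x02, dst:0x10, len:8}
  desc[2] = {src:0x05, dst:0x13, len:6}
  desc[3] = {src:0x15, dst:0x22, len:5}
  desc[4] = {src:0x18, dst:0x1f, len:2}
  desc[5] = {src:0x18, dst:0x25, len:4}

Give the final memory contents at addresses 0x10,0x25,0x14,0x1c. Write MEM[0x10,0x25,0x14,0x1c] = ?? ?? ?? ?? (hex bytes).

MEM[0x10,0x25,0x14,0x1c] = 96 eb 9b 90

#0 dst[0x11+3] := {0x15,0xc8,0xea}
#1 dst[0x10+8] := {0x96,0x50,0x25,0xa0,0x9b,0xad,0x6f,0x37}
#2 dst[0x13+6] := {0xa0,0x9b,0xad,0x6f,0x37,0xeb}
#3 dst[0x22+5] := {0xad,0x6f,0x37,0xeb,0x39}
#4 dst[0x1f+2] := {0xeb,0x39}
#5 dst[0x25+4] := {0xeb,0x39,0x95,0x86}
query mem[0x10]=0x96, mem[0x25]=0xeb, mem[0x14]=0x9b, mem[0x1c]=0x90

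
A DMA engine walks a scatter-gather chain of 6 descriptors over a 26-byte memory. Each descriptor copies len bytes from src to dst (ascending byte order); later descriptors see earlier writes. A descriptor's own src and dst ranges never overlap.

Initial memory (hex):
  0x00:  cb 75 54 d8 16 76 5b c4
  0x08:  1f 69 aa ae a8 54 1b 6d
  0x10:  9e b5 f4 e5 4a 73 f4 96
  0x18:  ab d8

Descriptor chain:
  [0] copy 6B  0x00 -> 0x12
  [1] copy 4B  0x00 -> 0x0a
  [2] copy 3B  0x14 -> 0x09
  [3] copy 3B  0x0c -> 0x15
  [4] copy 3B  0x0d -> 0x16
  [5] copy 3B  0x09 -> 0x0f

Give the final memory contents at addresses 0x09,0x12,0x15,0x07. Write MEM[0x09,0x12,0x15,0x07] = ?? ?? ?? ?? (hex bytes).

MEM[0x09,0x12,0x15,0x07] = 54 cb 54 c4

  after D0: wrote 6B at 0x12 = cb7554d81676
  after D1: wrote 4B at 0x0a = cb7554d8
  after D2: wrote 3B at 0x09 = 54d816
  after D3: wrote 3B at 0x15 = 54d81b
  after D4: wrote 3B at 0x16 = d81b6d
  after D5: wrote 3B at 0x0f = 54d816
query mem[0x09]=0x54, mem[0x12]=0xcb, mem[0x15]=0x54, mem[0x07]=0xc4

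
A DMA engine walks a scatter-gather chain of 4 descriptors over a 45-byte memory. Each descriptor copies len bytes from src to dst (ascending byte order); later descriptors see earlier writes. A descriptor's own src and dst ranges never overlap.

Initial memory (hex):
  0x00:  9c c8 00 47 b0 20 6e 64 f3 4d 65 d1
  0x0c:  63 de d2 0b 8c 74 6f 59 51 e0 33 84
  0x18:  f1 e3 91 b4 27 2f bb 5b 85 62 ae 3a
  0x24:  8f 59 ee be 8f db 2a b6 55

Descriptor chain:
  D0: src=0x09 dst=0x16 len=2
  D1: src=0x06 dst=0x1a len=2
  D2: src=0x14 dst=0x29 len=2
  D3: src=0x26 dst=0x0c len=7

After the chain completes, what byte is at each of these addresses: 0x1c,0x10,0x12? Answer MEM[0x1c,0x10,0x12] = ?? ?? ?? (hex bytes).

[0] 0x09->0x16 len=2 : 4d 65
[1] 0x06->0x1a len=2 : 6e 64
[2] 0x14->0x29 len=2 : 51 e0
[3] 0x26->0x0c len=7 : ee be 8f 51 e0 b6 55
query mem[0x1c]=0x27, mem[0x10]=0xe0, mem[0x12]=0x55

MEM[0x1c,0x10,0x12] = 27 e0 55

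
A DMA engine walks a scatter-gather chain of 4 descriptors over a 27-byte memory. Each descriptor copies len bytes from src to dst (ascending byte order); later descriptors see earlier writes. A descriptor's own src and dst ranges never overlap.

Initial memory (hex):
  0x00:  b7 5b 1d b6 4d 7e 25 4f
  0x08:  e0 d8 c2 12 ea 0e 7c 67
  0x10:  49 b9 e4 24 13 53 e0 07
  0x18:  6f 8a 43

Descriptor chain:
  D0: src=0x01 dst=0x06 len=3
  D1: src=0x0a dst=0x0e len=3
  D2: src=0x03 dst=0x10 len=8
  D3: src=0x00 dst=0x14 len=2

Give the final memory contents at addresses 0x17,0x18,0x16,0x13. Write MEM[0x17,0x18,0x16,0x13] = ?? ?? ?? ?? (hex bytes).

#0 dst[0x06+3] := {0x5b,0x1d,0xb6}
#1 dst[0x0e+3] := {0xc2,0x12,0xea}
#2 dst[0x10+8] := {0xb6,0x4d,0x7e,0x5b,0x1d,0xb6,0xd8,0xc2}
#3 dst[0x14+2] := {0xb7,0x5b}
query mem[0x17]=0xc2, mem[0x18]=0x6f, mem[0x16]=0xd8, mem[0x13]=0x5b

MEM[0x17,0x18,0x16,0x13] = c2 6f d8 5b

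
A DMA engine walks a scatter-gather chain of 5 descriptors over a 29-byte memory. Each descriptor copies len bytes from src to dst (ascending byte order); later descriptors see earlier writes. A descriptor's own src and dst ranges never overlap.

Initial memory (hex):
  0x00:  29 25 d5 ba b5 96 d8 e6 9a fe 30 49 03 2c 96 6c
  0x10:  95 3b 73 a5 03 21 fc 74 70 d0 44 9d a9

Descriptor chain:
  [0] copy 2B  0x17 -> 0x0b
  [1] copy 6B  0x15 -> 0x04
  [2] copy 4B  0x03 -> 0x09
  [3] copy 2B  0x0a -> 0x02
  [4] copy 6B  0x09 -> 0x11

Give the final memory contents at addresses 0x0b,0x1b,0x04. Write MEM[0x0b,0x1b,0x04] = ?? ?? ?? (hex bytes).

MEM[0x0b,0x1b,0x04] = fc 9d 21

#0 dst[0x0b+2] := {0x74,0x70}
#1 dst[0x04+6] := {0x21,0xfc,0x74,0x70,0xd0,0x44}
#2 dst[0x09+4] := {0xba,0x21,0xfc,0x74}
#3 dst[0x02+2] := {0x21,0xfc}
#4 dst[0x11+6] := {0xba,0x21,0xfc,0x74,0x2c,0x96}
query mem[0x0b]=0xfc, mem[0x1b]=0x9d, mem[0x04]=0x21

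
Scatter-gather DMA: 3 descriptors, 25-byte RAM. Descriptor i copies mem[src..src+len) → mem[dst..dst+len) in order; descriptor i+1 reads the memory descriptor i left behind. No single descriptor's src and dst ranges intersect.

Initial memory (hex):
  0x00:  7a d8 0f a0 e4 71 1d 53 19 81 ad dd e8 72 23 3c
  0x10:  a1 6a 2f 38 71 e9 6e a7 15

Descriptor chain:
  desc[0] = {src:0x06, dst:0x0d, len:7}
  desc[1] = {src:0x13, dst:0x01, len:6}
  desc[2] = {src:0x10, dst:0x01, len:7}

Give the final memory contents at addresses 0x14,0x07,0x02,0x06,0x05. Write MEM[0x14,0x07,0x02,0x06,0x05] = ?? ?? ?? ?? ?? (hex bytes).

[0] 0x06->0x0d len=7 : 1d 53 19 81 ad dd e8
[1] 0x13->0x01 len=6 : e8 71 e9 6e a7 15
[2] 0x10->0x01 len=7 : 81 ad dd e8 71 e9 6e
query mem[0x14]=0x71, mem[0x07]=0x6e, mem[0x02]=0xad, mem[0x06]=0xe9, mem[0x05]=0x71

MEM[0x14,0x07,0x02,0x06,0x05] = 71 6e ad e9 71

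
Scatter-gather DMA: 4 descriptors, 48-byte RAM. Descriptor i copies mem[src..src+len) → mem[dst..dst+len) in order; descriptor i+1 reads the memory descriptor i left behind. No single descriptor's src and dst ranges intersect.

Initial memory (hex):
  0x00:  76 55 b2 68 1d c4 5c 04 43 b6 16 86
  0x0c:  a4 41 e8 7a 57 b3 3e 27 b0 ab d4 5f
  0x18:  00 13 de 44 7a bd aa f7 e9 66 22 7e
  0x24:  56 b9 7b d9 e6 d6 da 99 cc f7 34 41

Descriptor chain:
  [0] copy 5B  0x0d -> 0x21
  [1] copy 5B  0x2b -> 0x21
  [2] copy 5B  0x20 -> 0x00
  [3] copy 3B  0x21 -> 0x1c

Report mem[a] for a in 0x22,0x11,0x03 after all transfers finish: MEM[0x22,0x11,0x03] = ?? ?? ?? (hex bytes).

[0] 0x0d->0x21 len=5 : 41 e8 7a 57 b3
[1] 0x2b->0x21 len=5 : 99 cc f7 34 41
[2] 0x20->0x00 len=5 : e9 99 cc f7 34
[3] 0x21->0x1c len=3 : 99 cc f7
query mem[0x22]=0xcc, mem[0x11]=0xb3, mem[0x03]=0xf7

MEM[0x22,0x11,0x03] = cc b3 f7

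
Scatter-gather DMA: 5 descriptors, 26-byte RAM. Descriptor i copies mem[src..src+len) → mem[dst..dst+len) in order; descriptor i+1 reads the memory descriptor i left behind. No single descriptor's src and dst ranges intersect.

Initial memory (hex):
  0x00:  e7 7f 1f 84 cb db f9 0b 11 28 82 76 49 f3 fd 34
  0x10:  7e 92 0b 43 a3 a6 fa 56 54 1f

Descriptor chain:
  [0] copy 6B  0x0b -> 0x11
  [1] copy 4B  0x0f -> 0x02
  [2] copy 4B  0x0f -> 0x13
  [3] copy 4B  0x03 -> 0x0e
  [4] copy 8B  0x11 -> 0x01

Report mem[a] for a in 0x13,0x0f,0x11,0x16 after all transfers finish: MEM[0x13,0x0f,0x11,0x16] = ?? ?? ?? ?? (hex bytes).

MEM[0x13,0x0f,0x11,0x16] = 34 76 f9 49

[0] 0x0b->0x11 len=6 : 76 49 f3 fd 34 7e
[1] 0x0f->0x02 len=4 : 34 7e 76 49
[2] 0x0f->0x13 len=4 : 34 7e 76 49
[3] 0x03->0x0e len=4 : 7e 76 49 f9
[4] 0x11->0x01 len=8 : f9 49 34 7e 76 49 56 54
query mem[0x13]=0x34, mem[0x0f]=0x76, mem[0x11]=0xf9, mem[0x16]=0x49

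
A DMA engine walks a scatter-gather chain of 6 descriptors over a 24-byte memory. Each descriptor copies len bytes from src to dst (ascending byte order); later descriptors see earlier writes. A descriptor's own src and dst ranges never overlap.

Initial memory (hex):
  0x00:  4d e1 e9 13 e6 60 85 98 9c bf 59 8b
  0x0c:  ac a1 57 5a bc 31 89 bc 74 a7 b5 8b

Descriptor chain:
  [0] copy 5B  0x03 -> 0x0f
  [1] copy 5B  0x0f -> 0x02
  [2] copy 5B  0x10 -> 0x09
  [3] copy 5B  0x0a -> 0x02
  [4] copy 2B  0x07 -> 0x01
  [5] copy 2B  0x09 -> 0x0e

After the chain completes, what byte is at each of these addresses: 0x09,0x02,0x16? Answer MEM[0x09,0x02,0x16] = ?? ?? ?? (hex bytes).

MEM[0x09,0x02,0x16] = e6 9c b5

D0: mem[0x0f..0x13] <- [13 e6 60 85 98]
D1: mem[0x02..0x06] <- [13 e6 60 85 98]
D2: mem[0x09..0x0d] <- [e6 60 85 98 74]
D3: mem[0x02..0x06] <- [60 85 98 74 57]
D4: mem[0x01..0x02] <- [98 9c]
D5: mem[0x0e..0x0f] <- [e6 60]
query mem[0x09]=0xe6, mem[0x02]=0x9c, mem[0x16]=0xb5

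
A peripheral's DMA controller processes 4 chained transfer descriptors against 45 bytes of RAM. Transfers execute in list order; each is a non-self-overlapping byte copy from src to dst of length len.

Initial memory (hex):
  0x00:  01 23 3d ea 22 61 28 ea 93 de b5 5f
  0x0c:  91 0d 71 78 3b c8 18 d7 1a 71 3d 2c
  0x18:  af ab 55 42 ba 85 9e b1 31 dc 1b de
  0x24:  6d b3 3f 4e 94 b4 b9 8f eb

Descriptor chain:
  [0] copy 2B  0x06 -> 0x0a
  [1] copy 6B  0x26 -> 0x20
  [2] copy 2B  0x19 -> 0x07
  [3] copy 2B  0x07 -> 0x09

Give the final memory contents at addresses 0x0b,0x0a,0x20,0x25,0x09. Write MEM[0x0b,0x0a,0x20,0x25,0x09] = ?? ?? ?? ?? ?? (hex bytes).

MEM[0x0b,0x0a,0x20,0x25,0x09] = ea 55 3f 8f ab

D0: mem[0x0a..0x0b] <- [28 ea]
D1: mem[0x20..0x25] <- [3f 4e 94 b4 b9 8f]
D2: mem[0x07..0x08] <- [ab 55]
D3: mem[0x09..0x0a] <- [ab 55]
query mem[0x0b]=0xea, mem[0x0a]=0x55, mem[0x20]=0x3f, mem[0x25]=0x8f, mem[0x09]=0xab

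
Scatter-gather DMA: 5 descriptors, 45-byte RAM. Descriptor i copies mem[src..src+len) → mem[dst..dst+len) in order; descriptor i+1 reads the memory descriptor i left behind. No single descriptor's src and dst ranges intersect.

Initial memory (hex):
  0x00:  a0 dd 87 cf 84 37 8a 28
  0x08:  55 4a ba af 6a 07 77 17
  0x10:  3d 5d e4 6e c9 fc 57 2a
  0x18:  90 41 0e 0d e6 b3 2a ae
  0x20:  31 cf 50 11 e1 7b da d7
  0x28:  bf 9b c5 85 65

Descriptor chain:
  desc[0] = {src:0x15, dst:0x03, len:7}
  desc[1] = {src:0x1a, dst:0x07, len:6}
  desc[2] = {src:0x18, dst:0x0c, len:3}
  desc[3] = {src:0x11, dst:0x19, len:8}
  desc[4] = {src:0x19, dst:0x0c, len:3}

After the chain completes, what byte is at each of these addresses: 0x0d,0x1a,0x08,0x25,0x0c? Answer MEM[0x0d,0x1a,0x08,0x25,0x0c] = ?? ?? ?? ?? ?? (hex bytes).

[0] 0x15->0x03 len=7 : fc 57 2a 90 41 0e 0d
[1] 0x1a->0x07 len=6 : 0e 0d e6 b3 2a ae
[2] 0x18->0x0c len=3 : 90 41 0e
[3] 0x11->0x19 len=8 : 5d e4 6e c9 fc 57 2a 90
[4] 0x19->0x0c len=3 : 5d e4 6e
query mem[0x0d]=0xe4, mem[0x1a]=0xe4, mem[0x08]=0x0d, mem[0x25]=0x7b, mem[0x0c]=0x5d

MEM[0x0d,0x1a,0x08,0x25,0x0c] = e4 e4 0d 7b 5d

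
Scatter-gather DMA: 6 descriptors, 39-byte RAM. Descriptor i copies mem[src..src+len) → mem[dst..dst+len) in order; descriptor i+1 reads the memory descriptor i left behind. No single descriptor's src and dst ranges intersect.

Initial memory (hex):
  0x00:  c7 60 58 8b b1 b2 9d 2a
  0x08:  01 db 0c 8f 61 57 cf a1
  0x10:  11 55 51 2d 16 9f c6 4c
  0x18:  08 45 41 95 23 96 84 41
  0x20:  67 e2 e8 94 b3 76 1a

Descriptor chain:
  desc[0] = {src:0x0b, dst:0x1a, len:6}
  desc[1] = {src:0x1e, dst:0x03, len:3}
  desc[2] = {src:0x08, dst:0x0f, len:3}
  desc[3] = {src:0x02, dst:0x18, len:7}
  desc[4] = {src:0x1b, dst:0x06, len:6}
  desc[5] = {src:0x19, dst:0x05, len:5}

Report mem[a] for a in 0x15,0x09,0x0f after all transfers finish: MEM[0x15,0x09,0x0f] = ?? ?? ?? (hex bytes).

MEM[0x15,0x09,0x0f] = 9f 2a 01

#0 dst[0x1a+6] := {0x8f,0x61,0x57,0xcf,0xa1,0x11}
#1 dst[0x03+3] := {0xa1,0x11,0x67}
#2 dst[0x0f+3] := {0x01,0xdb,0x0c}
#3 dst[0x18+7] := {0x58,0xa1,0x11,0x67,0x9d,0x2a,0x01}
#4 dst[0x06+6] := {0x67,0x9d,0x2a,0x01,0x11,0x67}
#5 dst[0x05+5] := {0xa1,0x11,0x67,0x9d,0x2a}
query mem[0x15]=0x9f, mem[0x09]=0x2a, mem[0x0f]=0x01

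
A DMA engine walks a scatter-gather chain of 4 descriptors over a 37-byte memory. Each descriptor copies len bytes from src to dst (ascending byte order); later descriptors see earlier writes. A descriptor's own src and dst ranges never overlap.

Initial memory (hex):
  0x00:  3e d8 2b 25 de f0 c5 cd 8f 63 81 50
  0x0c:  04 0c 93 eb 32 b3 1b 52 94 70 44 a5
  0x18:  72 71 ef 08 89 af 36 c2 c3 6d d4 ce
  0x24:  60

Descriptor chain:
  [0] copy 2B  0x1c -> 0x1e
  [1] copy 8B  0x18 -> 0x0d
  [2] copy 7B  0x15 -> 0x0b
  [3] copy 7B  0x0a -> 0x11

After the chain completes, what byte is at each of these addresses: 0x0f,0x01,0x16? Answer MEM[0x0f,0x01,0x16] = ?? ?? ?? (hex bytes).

MEM[0x0f,0x01,0x16] = 71 d8 71

[0] 0x1c->0x1e len=2 : 89 af
[1] 0x18->0x0d len=8 : 72 71 ef 08 89 af 89 af
[2] 0x15->0x0b len=7 : 70 44 a5 72 71 ef 08
[3] 0x0a->0x11 len=7 : 81 70 44 a5 72 71 ef
query mem[0x0f]=0x71, mem[0x01]=0xd8, mem[0x16]=0x71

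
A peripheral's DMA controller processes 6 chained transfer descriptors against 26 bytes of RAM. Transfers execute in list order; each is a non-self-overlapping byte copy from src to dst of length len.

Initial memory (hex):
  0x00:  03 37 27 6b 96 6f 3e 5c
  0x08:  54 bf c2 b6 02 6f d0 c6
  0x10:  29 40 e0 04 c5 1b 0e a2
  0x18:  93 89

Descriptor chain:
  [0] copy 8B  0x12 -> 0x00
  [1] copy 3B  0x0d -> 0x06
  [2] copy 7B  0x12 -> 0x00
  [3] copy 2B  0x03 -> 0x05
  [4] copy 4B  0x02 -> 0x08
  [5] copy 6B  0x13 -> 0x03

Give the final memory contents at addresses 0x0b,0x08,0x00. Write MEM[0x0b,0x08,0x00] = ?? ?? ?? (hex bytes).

#0 dst[0x00+8] := {0xe0,0x04,0xc5,0x1b,0x0e,0xa2,0x93,0x89}
#1 dst[0x06+3] := {0x6f,0xd0,0xc6}
#2 dst[0x00+7] := {0xe0,0x04,0xc5,0x1b,0x0e,0xa2,0x93}
#3 dst[0x05+2] := {0x1b,0x0e}
#4 dst[0x08+4] := {0xc5,0x1b,0x0e,0x1b}
#5 dst[0x03+6] := {0x04,0xc5,0x1b,0x0e,0xa2,0x93}
query mem[0x0b]=0x1b, mem[0x08]=0x93, mem[0x00]=0xe0

MEM[0x0b,0x08,0x00] = 1b 93 e0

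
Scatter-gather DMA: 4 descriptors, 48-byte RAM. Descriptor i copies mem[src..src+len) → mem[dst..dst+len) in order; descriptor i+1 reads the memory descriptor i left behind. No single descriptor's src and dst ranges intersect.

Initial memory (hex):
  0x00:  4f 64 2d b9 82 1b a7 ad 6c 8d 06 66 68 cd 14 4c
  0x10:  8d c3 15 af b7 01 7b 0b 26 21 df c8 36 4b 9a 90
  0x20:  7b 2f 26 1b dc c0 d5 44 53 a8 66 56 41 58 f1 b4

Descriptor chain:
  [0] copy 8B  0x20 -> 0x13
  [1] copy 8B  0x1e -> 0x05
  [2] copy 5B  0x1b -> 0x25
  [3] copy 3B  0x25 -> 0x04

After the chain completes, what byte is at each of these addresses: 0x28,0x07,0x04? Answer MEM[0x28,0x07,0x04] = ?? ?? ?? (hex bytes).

D0: mem[0x13..0x1a] <- [7b 2f 26 1b dc c0 d5 44]
D1: mem[0x05..0x0c] <- [9a 90 7b 2f 26 1b dc c0]
D2: mem[0x25..0x29] <- [c8 36 4b 9a 90]
D3: mem[0x04..0x06] <- [c8 36 4b]
query mem[0x28]=0x9a, mem[0x07]=0x7b, mem[0x04]=0xc8

MEM[0x28,0x07,0x04] = 9a 7b c8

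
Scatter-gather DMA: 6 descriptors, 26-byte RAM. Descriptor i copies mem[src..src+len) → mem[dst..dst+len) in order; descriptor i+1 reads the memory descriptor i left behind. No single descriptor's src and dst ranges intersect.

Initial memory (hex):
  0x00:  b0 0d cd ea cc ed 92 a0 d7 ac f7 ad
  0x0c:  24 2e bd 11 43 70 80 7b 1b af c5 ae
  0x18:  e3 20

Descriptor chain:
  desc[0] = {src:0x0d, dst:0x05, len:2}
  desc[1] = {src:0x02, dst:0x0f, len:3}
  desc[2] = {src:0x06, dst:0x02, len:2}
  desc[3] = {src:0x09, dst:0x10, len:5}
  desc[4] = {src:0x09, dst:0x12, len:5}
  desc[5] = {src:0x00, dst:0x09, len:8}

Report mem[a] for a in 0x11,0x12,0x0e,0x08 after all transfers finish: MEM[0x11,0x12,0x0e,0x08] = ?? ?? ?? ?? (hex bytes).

[0] 0x0d->0x05 len=2 : 2e bd
[1] 0x02->0x0f len=3 : cd ea cc
[2] 0x06->0x02 len=2 : bd a0
[3] 0x09->0x10 len=5 : ac f7 ad 24 2e
[4] 0x09->0x12 len=5 : ac f7 ad 24 2e
[5] 0x00->0x09 len=8 : b0 0d bd a0 cc 2e bd a0
query mem[0x11]=0xf7, mem[0x12]=0xac, mem[0x0e]=0x2e, mem[0x08]=0xd7

MEM[0x11,0x12,0x0e,0x08] = f7 ac 2e d7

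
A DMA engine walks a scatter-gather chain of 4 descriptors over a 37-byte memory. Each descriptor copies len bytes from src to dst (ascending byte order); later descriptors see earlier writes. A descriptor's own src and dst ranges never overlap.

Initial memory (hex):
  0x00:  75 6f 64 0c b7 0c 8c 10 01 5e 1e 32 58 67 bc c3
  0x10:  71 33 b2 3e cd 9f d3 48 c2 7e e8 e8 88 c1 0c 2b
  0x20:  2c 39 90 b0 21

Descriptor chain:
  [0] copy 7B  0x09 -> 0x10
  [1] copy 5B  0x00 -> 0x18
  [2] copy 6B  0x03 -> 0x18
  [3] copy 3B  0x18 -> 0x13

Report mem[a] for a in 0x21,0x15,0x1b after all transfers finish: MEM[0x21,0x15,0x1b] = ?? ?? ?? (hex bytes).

MEM[0x21,0x15,0x1b] = 39 0c 8c

[0] 0x09->0x10 len=7 : 5e 1e 32 58 67 bc c3
[1] 0x00->0x18 len=5 : 75 6f 64 0c b7
[2] 0x03->0x18 len=6 : 0c b7 0c 8c 10 01
[3] 0x18->0x13 len=3 : 0c b7 0c
query mem[0x21]=0x39, mem[0x15]=0x0c, mem[0x1b]=0x8c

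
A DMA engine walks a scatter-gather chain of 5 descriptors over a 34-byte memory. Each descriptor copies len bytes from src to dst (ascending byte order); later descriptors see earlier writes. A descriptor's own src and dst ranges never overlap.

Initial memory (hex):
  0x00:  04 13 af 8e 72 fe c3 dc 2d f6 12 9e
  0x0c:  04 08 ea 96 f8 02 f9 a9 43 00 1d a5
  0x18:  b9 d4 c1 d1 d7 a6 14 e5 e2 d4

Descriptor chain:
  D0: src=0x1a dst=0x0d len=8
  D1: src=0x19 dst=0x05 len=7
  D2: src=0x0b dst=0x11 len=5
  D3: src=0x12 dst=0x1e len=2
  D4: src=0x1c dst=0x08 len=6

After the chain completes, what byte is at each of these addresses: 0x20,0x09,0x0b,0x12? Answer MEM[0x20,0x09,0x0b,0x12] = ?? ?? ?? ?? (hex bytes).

  after D0: wrote 8B at 0x0d = c1d1d7a614e5e2d4
  after D1: wrote 7B at 0x05 = d4c1d1d7a614e5
  after D2: wrote 5B at 0x11 = e504c1d1d7
  after D3: wrote 2B at 0x1e = 04c1
  after D4: wrote 6B at 0x08 = d7a604c1e2d4
query mem[0x20]=0xe2, mem[0x09]=0xa6, mem[0x0b]=0xc1, mem[0x12]=0x04

MEM[0x20,0x09,0x0b,0x12] = e2 a6 c1 04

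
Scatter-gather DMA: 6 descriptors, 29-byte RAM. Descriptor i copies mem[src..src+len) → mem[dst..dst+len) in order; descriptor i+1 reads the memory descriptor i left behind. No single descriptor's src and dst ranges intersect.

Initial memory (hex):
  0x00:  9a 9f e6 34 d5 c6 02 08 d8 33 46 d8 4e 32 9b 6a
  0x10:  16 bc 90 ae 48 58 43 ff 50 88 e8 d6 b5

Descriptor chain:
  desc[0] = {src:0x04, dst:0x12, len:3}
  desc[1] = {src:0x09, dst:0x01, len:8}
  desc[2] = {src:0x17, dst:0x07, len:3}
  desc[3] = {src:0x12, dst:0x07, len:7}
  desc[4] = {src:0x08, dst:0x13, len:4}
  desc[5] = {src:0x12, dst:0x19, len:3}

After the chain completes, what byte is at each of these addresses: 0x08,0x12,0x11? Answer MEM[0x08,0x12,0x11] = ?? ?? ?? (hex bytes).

[0] 0x04->0x12 len=3 : d5 c6 02
[1] 0x09->0x01 len=8 : 33 46 d8 4e 32 9b 6a 16
[2] 0x17->0x07 len=3 : ff 50 88
[3] 0x12->0x07 len=7 : d5 c6 02 58 43 ff 50
[4] 0x08->0x13 len=4 : c6 02 58 43
[5] 0x12->0x19 len=3 : d5 c6 02
query mem[0x08]=0xc6, mem[0x12]=0xd5, mem[0x11]=0xbc

MEM[0x08,0x12,0x11] = c6 d5 bc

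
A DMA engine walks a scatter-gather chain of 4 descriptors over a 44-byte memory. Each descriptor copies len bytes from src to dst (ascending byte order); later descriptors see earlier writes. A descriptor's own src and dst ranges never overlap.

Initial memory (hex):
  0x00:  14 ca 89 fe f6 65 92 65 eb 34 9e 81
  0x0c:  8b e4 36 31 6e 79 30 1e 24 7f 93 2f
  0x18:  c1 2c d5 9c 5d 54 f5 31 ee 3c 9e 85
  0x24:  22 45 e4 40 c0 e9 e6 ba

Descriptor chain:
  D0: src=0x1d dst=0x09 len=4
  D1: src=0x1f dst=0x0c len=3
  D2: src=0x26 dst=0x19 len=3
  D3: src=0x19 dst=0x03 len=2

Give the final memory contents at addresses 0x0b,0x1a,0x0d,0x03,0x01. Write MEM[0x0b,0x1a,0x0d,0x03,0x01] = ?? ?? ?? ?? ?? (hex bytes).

MEM[0x0b,0x1a,0x0d,0x03,0x01] = 31 40 ee e4 ca

D0: mem[0x09..0x0c] <- [54 f5 31 ee]
D1: mem[0x0c..0x0e] <- [31 ee 3c]
D2: mem[0x19..0x1b] <- [e4 40 c0]
D3: mem[0x03..0x04] <- [e4 40]
query mem[0x0b]=0x31, mem[0x1a]=0x40, mem[0x0d]=0xee, mem[0x03]=0xe4, mem[0x01]=0xca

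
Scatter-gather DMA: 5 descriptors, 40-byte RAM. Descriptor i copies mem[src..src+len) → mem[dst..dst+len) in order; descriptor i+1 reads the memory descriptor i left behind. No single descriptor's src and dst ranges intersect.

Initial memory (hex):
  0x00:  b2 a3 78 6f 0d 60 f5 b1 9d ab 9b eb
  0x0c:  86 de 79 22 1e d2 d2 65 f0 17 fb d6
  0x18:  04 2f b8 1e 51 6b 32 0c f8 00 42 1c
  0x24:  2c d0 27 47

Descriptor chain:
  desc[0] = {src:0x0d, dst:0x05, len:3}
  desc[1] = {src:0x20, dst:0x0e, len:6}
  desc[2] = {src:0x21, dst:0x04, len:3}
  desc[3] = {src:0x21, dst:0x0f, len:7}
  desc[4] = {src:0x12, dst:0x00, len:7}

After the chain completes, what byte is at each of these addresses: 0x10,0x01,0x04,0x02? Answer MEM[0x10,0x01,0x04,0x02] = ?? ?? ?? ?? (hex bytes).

MEM[0x10,0x01,0x04,0x02] = 42 d0 fb 27

[0] 0x0d->0x05 len=3 : de 79 22
[1] 0x20->0x0e len=6 : f8 00 42 1c 2c d0
[2] 0x21->0x04 len=3 : 00 42 1c
[3] 0x21->0x0f len=7 : 00 42 1c 2c d0 27 47
[4] 0x12->0x00 len=7 : 2c d0 27 47 fb d6 04
query mem[0x10]=0x42, mem[0x01]=0xd0, mem[0x04]=0xfb, mem[0x02]=0x27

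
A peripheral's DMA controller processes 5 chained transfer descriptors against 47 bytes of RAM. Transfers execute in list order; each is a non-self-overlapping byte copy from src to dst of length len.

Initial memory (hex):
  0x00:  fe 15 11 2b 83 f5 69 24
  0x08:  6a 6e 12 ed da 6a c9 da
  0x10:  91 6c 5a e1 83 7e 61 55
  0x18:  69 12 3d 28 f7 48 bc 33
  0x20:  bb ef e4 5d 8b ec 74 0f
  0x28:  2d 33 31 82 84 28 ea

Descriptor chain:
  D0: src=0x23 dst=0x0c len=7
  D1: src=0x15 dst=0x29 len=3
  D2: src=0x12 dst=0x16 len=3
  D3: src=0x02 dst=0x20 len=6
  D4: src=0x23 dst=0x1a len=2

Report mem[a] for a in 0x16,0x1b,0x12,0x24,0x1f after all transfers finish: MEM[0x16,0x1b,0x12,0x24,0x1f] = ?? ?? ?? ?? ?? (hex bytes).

#0 dst[0x0c+7] := {0x5d,0x8b,0xec,0x74,0x0f,0x2d,0x33}
#1 dst[0x29+3] := {0x7e,0x61,0x55}
#2 dst[0x16+3] := {0x33,0xe1,0x83}
#3 dst[0x20+6] := {0x11,0x2b,0x83,0xf5,0x69,0x24}
#4 dst[0x1a+2] := {0xf5,0x69}
query mem[0x16]=0x33, mem[0x1b]=0x69, mem[0x12]=0x33, mem[0x24]=0x69, mem[0x1f]=0x33

MEM[0x16,0x1b,0x12,0x24,0x1f] = 33 69 33 69 33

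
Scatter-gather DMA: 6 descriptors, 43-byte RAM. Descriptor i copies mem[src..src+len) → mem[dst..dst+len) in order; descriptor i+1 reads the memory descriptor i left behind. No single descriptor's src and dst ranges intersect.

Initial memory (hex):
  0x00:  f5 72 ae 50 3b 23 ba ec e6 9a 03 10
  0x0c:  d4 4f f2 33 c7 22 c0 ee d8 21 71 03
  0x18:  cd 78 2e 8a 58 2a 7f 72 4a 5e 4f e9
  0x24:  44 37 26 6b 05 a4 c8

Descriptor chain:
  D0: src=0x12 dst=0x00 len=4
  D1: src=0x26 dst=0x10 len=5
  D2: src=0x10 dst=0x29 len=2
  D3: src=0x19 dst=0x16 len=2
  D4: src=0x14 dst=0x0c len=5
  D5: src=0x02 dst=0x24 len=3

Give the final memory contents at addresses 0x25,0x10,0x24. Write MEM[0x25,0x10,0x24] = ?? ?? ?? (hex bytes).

MEM[0x25,0x10,0x24] = 21 cd d8

D0: mem[0x00..0x03] <- [c0 ee d8 21]
D1: mem[0x10..0x14] <- [26 6b 05 a4 c8]
D2: mem[0x29..0x2a] <- [26 6b]
D3: mem[0x16..0x17] <- [78 2e]
D4: mem[0x0c..0x10] <- [c8 21 78 2e cd]
D5: mem[0x24..0x26] <- [d8 21 3b]
query mem[0x25]=0x21, mem[0x10]=0xcd, mem[0x24]=0xd8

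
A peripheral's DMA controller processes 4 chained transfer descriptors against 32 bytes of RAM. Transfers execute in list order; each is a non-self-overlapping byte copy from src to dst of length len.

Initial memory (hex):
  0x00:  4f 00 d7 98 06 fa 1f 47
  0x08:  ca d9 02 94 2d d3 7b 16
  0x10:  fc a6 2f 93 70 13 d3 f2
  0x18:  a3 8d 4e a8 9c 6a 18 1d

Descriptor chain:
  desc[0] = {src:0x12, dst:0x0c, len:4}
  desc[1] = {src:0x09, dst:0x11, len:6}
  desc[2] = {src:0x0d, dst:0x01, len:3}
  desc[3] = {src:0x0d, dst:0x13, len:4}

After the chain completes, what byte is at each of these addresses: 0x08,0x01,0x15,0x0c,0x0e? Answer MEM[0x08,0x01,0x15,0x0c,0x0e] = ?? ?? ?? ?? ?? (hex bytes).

MEM[0x08,0x01,0x15,0x0c,0x0e] = ca 93 13 2f 70

  after D0: wrote 4B at 0x0c = 2f937013
  after D1: wrote 6B at 0x11 = d902942f9370
  after D2: wrote 3B at 0x01 = 937013
  after D3: wrote 4B at 0x13 = 937013fc
query mem[0x08]=0xca, mem[0x01]=0x93, mem[0x15]=0x13, mem[0x0c]=0x2f, mem[0x0e]=0x70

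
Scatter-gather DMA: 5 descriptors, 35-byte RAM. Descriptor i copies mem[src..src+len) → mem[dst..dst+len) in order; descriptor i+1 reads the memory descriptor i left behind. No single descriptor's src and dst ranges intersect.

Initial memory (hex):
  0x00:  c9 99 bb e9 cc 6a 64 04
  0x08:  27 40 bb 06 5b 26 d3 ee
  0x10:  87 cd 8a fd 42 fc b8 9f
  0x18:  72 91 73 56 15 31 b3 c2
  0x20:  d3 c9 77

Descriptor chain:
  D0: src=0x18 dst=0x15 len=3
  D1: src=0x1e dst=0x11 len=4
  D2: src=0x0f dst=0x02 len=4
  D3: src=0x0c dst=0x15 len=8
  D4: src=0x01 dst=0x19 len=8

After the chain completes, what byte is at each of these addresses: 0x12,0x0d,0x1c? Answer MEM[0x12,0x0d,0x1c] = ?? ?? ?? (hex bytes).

[0] 0x18->0x15 len=3 : 72 91 73
[1] 0x1e->0x11 len=4 : b3 c2 d3 c9
[2] 0x0f->0x02 len=4 : ee 87 b3 c2
[3] 0x0c->0x15 len=8 : 5b 26 d3 ee 87 b3 c2 d3
[4] 0x01->0x19 len=8 : 99 ee 87 b3 c2 64 04 27
query mem[0x12]=0xc2, mem[0x0d]=0x26, mem[0x1c]=0xb3

MEM[0x12,0x0d,0x1c] = c2 26 b3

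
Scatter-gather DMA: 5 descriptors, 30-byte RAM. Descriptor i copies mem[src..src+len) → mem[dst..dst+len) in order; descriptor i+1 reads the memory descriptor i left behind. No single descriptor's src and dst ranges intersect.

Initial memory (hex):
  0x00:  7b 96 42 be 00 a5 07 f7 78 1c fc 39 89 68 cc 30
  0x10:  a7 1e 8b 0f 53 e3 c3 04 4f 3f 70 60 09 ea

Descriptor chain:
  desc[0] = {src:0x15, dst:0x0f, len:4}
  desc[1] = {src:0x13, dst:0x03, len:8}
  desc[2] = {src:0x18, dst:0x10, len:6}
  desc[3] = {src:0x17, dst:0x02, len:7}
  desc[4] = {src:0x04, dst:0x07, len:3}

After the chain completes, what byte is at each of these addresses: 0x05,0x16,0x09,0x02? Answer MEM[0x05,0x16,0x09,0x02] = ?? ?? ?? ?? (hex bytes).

MEM[0x05,0x16,0x09,0x02] = 70 c3 60 04

[0] 0x15->0x0f len=4 : e3 c3 04 4f
[1] 0x13->0x03 len=8 : 0f 53 e3 c3 04 4f 3f 70
[2] 0x18->0x10 len=6 : 4f 3f 70 60 09 ea
[3] 0x17->0x02 len=7 : 04 4f 3f 70 60 09 ea
[4] 0x04->0x07 len=3 : 3f 70 60
query mem[0x05]=0x70, mem[0x16]=0xc3, mem[0x09]=0x60, mem[0x02]=0x04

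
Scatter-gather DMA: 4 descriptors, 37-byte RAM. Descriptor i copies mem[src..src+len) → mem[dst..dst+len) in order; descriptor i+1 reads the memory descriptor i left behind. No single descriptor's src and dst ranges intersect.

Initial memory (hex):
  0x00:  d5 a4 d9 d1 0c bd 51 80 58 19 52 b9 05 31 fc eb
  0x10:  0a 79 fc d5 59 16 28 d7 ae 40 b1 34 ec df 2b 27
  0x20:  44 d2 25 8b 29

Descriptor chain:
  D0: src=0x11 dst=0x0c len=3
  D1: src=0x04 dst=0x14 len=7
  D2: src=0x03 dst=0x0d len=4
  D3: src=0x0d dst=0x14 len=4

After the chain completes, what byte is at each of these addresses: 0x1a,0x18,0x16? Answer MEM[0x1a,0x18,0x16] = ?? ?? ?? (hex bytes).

[0] 0x11->0x0c len=3 : 79 fc d5
[1] 0x04->0x14 len=7 : 0c bd 51 80 58 19 52
[2] 0x03->0x0d len=4 : d1 0c bd 51
[3] 0x0d->0x14 len=4 : d1 0c bd 51
query mem[0x1a]=0x52, mem[0x18]=0x58, mem[0x16]=0xbd

MEM[0x1a,0x18,0x16] = 52 58 bd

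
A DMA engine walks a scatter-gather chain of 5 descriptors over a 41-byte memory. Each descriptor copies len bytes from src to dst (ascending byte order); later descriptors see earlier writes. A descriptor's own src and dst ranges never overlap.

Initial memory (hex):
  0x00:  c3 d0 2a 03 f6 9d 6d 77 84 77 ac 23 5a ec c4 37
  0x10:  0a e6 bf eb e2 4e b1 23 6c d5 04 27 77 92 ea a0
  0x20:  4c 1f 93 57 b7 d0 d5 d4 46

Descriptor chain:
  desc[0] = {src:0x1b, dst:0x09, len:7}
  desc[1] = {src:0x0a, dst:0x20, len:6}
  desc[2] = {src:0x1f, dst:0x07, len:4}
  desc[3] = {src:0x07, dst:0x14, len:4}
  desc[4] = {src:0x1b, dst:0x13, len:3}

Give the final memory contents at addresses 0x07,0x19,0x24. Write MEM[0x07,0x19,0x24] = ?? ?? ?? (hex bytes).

MEM[0x07,0x19,0x24] = a0 d5 4c

D0: mem[0x09..0x0f] <- [27 77 92 ea a0 4c 1f]
D1: mem[0x20..0x25] <- [77 92 ea a0 4c 1f]
D2: mem[0x07..0x0a] <- [a0 77 92 ea]
D3: mem[0x14..0x17] <- [a0 77 92 ea]
D4: mem[0x13..0x15] <- [27 77 92]
query mem[0x07]=0xa0, mem[0x19]=0xd5, mem[0x24]=0x4c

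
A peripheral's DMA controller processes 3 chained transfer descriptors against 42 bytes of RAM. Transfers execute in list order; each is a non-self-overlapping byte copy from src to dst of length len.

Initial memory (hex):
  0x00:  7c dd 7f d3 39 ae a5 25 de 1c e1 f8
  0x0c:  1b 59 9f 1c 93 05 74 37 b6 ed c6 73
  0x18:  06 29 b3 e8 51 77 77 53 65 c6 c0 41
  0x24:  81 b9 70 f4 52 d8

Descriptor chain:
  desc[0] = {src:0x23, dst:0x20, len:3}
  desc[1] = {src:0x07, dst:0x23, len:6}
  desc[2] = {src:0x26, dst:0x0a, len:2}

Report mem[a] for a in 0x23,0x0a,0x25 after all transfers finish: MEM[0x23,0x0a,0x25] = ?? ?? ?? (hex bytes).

[0] 0x23->0x20 len=3 : 41 81 b9
[1] 0x07->0x23 len=6 : 25 de 1c e1 f8 1b
[2] 0x26->0x0a len=2 : e1 f8
query mem[0x23]=0x25, mem[0x0a]=0xe1, mem[0x25]=0x1c

MEM[0x23,0x0a,0x25] = 25 e1 1c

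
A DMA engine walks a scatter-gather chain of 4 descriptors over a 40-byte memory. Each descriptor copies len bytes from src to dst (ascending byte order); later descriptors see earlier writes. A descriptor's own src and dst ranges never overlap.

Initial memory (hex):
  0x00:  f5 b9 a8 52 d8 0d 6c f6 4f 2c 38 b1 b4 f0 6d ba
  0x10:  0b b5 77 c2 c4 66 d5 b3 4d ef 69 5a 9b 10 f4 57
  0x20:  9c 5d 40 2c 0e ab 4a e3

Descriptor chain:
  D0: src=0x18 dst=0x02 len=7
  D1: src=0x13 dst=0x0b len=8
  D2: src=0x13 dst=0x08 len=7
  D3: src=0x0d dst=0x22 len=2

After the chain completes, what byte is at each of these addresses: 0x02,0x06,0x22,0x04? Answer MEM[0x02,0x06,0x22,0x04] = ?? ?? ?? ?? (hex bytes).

#0 dst[0x02+7] := {0x4d,0xef,0x69,0x5a,0x9b,0x10,0xf4}
#1 dst[0x0b+8] := {0xc2,0xc4,0x66,0xd5,0xb3,0x4d,0xef,0x69}
#2 dst[0x08+7] := {0xc2,0xc4,0x66,0xd5,0xb3,0x4d,0xef}
#3 dst[0x22+2] := {0x4d,0xef}
query mem[0x02]=0x4d, mem[0x06]=0x9b, mem[0x22]=0x4d, mem[0x04]=0x69

MEM[0x02,0x06,0x22,0x04] = 4d 9b 4d 69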